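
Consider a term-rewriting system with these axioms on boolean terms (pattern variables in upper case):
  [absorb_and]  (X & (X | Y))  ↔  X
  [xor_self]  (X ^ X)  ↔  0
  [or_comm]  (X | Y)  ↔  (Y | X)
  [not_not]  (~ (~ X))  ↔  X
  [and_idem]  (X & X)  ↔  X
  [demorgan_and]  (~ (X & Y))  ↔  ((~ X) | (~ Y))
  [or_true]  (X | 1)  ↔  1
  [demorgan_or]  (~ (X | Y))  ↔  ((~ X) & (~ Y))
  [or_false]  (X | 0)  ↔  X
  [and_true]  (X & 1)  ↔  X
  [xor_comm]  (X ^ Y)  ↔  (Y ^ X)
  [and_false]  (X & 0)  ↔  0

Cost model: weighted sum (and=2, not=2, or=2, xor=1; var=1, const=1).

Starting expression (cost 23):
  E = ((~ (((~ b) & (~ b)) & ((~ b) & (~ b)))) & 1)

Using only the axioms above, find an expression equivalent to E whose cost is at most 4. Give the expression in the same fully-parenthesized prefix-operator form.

1. [and_idem →] (((~ b) & (~ b)) & ((~ b) & (~ b)))  →  ((~ b) & (~ b));  E = ((~ ((~ b) & (~ b))) & 1)
2. [and_idem →] ((~ b) & (~ b))  →  (~ b);  E = ((~ (~ b)) & 1)
3. [not_not →] (~ (~ b))  →  b;  cost 4 ≤ 4, done

(b & 1)   [cost 4]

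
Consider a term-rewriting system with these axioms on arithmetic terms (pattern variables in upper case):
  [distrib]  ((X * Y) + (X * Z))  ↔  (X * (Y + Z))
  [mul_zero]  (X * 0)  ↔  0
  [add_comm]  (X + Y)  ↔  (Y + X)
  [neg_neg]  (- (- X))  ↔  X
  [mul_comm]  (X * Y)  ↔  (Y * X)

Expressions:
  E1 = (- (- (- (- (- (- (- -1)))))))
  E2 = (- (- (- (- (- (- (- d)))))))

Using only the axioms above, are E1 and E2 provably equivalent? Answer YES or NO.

NO

The axioms are sound identities: if E1 ↔* E2 then E1 and E2 evaluate identically under any assignment.
Under d=0: E1 evaluates to 1, E2 to 0. Distinct ⇒ no rewrite sequence connects them.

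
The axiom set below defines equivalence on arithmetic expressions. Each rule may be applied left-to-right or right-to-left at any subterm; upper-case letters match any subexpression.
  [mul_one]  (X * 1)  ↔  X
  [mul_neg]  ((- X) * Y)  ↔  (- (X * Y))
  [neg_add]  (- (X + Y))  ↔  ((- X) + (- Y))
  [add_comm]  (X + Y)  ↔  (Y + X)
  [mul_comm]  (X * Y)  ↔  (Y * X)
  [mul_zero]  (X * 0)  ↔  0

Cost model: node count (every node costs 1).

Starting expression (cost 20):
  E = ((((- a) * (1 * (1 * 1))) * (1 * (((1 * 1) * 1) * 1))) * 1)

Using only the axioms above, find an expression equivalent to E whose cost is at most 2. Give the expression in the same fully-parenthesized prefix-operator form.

(1) ((1 * 1) * 1)  =[mul_one →]=  (1 * 1)    ⊢ ((((- a) * (1 * (1 * 1))) * (1 * ((1 * 1) * 1))) * 1)
(2) (1 * 1)  =[mul_one →]=  1    ⊢ ((((- a) * (1 * 1)) * (1 * ((1 * 1) * 1))) * 1)
(3) (1 * 1)  =[mul_one →]=  1    ⊢ ((((- a) * (1 * 1)) * (1 * (1 * 1))) * 1)
(4) (1 * 1)  =[mul_one →]=  1    ⊢ ((((- a) * 1) * (1 * (1 * 1))) * 1)
(5) (1 * 1)  =[mul_one →]=  1    ⊢ ((((- a) * 1) * (1 * 1)) * 1)
(6) (1 * 1)  =[mul_one →]=  1    ⊢ ((((- a) * 1) * 1) * 1)
(7) ((- a) * 1)  =[mul_one →]=  (- a)    ⊢ (((- a) * 1) * 1)
(8) ((- a) * 1)  =[mul_one →]=  (- a)    ⊢ ((- a) * 1)
(9) ((- a) * 1)  =[mul_one →]=  (- a)    ⊢ cost 2, within 2

(- a)   [cost 2]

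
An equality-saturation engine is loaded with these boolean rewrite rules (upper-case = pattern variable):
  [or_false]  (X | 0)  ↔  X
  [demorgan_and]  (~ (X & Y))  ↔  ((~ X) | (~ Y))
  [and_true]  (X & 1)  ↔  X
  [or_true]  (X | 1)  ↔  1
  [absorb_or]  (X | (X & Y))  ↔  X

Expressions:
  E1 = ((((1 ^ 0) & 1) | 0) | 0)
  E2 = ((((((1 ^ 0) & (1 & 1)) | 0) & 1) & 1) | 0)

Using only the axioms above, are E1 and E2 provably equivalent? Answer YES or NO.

YES

(1) (((1 ^ 0) & 1) | 0)  =[or_false →]=  ((1 ^ 0) & 1)    ⊢ (((1 ^ 0) & 1) | 0)
(2) ((1 ^ 0) & 1)  =[and_true →]=  (1 ^ 0)    ⊢ ((1 ^ 0) | 0)
(3) ((1 ^ 0) | 0)  =[and_true ←]=  (((1 ^ 0) | 0) & 1)
(4) (((1 ^ 0) | 0) & 1)  =[or_false ←]=  ((((1 ^ 0) | 0) & 1) | 0)
(5) (1 ^ 0)  =[and_true ←]=  ((1 ^ 0) & 1)    ⊢ (((((1 ^ 0) & 1) | 0) & 1) | 0)
(6) 1  =[and_true ←]=  (1 & 1)    ⊢ (((((1 ^ 0) & (1 & 1)) | 0) & 1) | 0)
(7) ((((1 ^ 0) & (1 & 1)) | 0) & 1)  =[and_true ←]=  (((((1 ^ 0) & (1 & 1)) | 0) & 1) & 1)    ⊢ E2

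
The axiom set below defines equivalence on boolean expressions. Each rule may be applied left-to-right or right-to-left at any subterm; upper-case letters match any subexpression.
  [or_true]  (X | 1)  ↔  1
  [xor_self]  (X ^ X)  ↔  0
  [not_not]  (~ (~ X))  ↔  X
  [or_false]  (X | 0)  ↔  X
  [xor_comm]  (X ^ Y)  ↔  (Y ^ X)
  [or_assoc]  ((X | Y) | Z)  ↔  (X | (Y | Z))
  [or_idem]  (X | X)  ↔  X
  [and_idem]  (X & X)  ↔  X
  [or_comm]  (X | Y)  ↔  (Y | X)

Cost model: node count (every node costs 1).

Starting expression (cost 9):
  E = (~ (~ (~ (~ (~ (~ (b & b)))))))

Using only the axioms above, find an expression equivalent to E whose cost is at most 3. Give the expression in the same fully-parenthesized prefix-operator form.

1. [not_not →] (~ (~ (~ (~ (~ (b & b))))))  →  (~ (~ (~ (b & b))));  E = (~ (~ (~ (~ (b & b)))))
2. [and_idem →] (b & b)  →  b;  E = (~ (~ (~ (~ b))))
3. [not_not →] (~ (~ (~ (~ b))))  →  (~ (~ b));  cost 3 ≤ 3, done

(~ (~ b))   [cost 3]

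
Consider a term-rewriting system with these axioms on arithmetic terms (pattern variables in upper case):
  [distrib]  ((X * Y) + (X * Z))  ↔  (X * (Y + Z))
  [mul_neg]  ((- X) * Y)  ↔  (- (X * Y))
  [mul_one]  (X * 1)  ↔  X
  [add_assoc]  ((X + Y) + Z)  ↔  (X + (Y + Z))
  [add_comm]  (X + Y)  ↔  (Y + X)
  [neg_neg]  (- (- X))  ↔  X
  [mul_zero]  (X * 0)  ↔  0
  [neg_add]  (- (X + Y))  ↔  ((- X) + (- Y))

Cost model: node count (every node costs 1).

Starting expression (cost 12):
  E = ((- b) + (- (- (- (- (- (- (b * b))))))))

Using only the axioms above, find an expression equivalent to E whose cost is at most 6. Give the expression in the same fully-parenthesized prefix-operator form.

((- b) + (b * b))   [cost 6]

(1) (- (- (- (- (- (- (b * b)))))))  =[neg_neg →]=  (- (- (- (- (b * b)))))    ⊢ ((- b) + (- (- (- (- (b * b))))))
(2) (- (- (b * b)))  =[neg_neg →]=  (b * b)    ⊢ ((- b) + (- (- (b * b))))
(3) (- (- (b * b)))  =[neg_neg →]=  (b * b)    ⊢ cost 6, within 6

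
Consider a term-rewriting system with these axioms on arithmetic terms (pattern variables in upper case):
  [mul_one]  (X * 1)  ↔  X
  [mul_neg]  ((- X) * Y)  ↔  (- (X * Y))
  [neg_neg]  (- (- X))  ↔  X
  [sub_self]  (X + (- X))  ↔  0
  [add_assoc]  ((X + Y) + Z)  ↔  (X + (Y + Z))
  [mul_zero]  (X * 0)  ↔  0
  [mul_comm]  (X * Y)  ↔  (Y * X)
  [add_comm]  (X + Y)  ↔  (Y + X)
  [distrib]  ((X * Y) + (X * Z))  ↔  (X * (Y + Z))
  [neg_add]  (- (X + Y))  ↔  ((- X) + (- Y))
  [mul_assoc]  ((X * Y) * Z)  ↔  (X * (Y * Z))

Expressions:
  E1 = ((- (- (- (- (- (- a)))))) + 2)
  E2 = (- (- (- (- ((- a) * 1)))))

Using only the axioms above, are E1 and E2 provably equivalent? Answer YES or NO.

NO

The axioms are sound identities: if E1 ↔* E2 then E1 and E2 evaluate identically under any assignment.
Under a=0: E1 evaluates to 2, E2 to 0. Distinct ⇒ no rewrite sequence connects them.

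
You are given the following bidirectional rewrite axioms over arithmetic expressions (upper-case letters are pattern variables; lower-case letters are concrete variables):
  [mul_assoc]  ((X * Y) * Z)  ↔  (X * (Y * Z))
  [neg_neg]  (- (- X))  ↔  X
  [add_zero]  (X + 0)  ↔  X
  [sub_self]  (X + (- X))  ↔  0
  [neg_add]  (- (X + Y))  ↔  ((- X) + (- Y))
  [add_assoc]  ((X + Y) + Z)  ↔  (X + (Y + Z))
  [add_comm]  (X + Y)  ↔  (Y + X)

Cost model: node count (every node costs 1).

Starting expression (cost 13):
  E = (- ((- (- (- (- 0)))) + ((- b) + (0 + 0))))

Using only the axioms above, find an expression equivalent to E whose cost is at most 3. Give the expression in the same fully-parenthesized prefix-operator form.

1. [neg_neg →] (- (- (- (- 0))))  →  (- (- 0));  E = (- ((- (- 0)) + ((- b) + (0 + 0))))
2. [add_zero →] (0 + 0)  →  0;  E = (- ((- (- 0)) + ((- b) + 0)))
3. [add_zero →] ((- b) + 0)  →  (- b);  E = (- ((- (- 0)) + (- b)))
4. [neg_neg →] (- (- 0))  →  0;  E = (- (0 + (- b)))
5. [add_comm →] (0 + (- b))  →  ((- b) + 0);  E = (- ((- b) + 0))
6. [add_zero →] ((- b) + 0)  →  (- b);  cost 3 ≤ 3, done

(- (- b))   [cost 3]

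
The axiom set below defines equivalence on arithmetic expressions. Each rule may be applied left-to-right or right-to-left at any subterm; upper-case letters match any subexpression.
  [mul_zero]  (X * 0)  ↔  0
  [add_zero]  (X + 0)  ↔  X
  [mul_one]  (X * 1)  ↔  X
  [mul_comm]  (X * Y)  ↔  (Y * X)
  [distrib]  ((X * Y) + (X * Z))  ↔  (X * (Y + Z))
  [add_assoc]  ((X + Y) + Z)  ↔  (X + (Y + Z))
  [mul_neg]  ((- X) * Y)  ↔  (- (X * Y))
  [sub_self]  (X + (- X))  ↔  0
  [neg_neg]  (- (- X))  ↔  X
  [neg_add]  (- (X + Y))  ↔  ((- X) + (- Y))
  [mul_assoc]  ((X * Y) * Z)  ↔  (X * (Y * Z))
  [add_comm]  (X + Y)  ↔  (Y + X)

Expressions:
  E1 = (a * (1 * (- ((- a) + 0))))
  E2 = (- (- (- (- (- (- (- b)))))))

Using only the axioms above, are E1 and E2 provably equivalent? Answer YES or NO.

NO

All listed rules preserve value, hence provable equivalence implies equal values everywhere; look for a separating assignment.
a=0, b=1 gives E1 ↦ 0, E2 ↦ -1; values differ ⇒ not provably equivalent.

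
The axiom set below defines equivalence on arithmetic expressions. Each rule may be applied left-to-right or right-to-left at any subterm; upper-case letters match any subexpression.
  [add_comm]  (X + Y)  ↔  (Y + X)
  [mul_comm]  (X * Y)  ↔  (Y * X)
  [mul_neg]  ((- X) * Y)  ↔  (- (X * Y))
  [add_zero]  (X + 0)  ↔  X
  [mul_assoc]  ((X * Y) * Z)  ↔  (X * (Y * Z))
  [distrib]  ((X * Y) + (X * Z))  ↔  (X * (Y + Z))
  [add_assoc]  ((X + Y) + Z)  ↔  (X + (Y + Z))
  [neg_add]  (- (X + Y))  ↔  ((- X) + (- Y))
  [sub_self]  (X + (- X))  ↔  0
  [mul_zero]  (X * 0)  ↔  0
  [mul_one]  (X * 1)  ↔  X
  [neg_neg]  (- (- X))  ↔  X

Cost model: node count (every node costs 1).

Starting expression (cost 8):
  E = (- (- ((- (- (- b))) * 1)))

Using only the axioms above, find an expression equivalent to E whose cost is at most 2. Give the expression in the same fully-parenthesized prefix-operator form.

1. [mul_one →] ((- (- (- b))) * 1)  →  (- (- (- b)));  E = (- (- (- (- (- b)))))
2. [neg_neg →] (- (- (- b)))  →  (- b);  E = (- (- (- b)))
3. [neg_neg →] (- (- b))  →  b;  cost 2 ≤ 2, done

(- b)   [cost 2]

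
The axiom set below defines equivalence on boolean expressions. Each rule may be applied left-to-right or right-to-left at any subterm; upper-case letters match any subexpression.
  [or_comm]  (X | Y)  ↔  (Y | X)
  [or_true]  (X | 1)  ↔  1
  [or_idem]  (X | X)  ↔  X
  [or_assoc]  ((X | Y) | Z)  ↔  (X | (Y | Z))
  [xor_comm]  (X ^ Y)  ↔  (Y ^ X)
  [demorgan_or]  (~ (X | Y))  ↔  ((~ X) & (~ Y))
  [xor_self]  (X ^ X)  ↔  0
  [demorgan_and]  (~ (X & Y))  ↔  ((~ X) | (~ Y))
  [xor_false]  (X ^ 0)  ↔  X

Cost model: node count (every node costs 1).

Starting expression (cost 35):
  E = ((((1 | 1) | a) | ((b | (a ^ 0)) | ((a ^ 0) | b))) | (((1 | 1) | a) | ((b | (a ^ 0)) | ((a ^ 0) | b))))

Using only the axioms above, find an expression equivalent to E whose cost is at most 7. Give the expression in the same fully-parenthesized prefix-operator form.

((1 | a) | (a | b))   [cost 7]

step 1: or_idem (→) rewrites ((((1 | 1) | a) | ((b | (a ^ 0)) | ((a ^ 0) | b))) | (((1 | 1) | a) | ((b | (a ^ 0)) | ((a ^ 0) | b)))) into (((1 | 1) | a) | ((b | (a ^ 0)) | ((a ^ 0) | b)))
step 2: or_comm (→) rewrites (b | (a ^ 0)) into ((a ^ 0) | b), now (((1 | 1) | a) | (((a ^ 0) | b) | ((a ^ 0) | b)))
step 3: or_idem (→) rewrites (((a ^ 0) | b) | ((a ^ 0) | b)) into ((a ^ 0) | b), now (((1 | 1) | a) | ((a ^ 0) | b))
step 4: or_idem (→) rewrites (1 | 1) into 1, now ((1 | a) | ((a ^ 0) | b))
step 5: xor_false (→) rewrites (a ^ 0) into a, reaching cost 7 (bound 7)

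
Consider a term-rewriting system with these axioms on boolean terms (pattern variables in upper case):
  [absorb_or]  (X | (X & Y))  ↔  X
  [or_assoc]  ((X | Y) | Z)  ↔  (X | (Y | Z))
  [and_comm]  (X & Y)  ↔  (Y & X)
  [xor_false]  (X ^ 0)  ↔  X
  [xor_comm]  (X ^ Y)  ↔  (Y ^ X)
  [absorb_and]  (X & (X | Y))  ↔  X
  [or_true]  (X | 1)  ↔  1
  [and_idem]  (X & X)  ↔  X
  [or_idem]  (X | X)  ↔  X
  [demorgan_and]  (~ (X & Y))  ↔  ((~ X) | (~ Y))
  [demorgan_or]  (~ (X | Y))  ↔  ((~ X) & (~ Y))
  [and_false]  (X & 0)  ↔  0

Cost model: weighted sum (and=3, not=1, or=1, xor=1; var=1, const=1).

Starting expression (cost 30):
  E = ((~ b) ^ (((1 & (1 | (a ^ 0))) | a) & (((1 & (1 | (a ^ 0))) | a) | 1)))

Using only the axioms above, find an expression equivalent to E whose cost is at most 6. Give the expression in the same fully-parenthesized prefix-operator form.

((~ b) ^ (1 | a))   [cost 6]

1. [absorb_and →] (((1 & (1 | (a ^ 0))) | a) & (((1 & (1 | (a ^ 0))) | a) | 1))  →  ((1 & (1 | (a ^ 0))) | a);  E = ((~ b) ^ ((1 & (1 | (a ^ 0))) | a))
2. [xor_false →] (a ^ 0)  →  a;  E = ((~ b) ^ ((1 & (1 | a)) | a))
3. [absorb_and →] (1 & (1 | a))  →  1;  cost 6 ≤ 6, done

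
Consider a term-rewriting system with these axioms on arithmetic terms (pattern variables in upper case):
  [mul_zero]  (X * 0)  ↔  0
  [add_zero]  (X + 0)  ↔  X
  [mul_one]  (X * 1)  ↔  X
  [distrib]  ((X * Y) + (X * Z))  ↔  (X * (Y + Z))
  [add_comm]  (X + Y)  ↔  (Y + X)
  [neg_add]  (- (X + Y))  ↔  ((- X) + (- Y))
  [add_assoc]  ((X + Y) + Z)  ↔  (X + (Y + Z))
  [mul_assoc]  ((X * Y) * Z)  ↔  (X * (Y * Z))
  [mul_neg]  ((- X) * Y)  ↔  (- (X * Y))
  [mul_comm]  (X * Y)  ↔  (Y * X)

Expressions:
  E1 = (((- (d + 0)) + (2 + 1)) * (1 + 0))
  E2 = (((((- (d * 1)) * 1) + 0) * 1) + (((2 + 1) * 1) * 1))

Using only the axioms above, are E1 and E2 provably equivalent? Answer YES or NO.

(1) (1 + 0)  =[add_zero →]=  1    ⊢ (((- (d + 0)) + (2 + 1)) * 1)
(2) (((- (d + 0)) + (2 + 1)) * 1)  =[mul_one →]=  ((- (d + 0)) + (2 + 1))
(3) (d + 0)  =[add_zero →]=  d    ⊢ ((- d) + (2 + 1))
(4) (- d)  =[mul_one ←]=  ((- d) * 1)    ⊢ (((- d) * 1) + (2 + 1))
(5) (2 + 1)  =[mul_one ←]=  ((2 + 1) * 1)    ⊢ (((- d) * 1) + ((2 + 1) * 1))
(6) (- d)  =[add_zero ←]=  ((- d) + 0)    ⊢ ((((- d) + 0) * 1) + ((2 + 1) * 1))
(7) (- d)  =[mul_one ←]=  ((- d) * 1)    ⊢ (((((- d) * 1) + 0) * 1) + ((2 + 1) * 1))
(8) ((2 + 1) * 1)  =[mul_one ←]=  (((2 + 1) * 1) * 1)    ⊢ (((((- d) * 1) + 0) * 1) + (((2 + 1) * 1) * 1))
(9) d  =[mul_one ←]=  (d * 1)    ⊢ E2

YES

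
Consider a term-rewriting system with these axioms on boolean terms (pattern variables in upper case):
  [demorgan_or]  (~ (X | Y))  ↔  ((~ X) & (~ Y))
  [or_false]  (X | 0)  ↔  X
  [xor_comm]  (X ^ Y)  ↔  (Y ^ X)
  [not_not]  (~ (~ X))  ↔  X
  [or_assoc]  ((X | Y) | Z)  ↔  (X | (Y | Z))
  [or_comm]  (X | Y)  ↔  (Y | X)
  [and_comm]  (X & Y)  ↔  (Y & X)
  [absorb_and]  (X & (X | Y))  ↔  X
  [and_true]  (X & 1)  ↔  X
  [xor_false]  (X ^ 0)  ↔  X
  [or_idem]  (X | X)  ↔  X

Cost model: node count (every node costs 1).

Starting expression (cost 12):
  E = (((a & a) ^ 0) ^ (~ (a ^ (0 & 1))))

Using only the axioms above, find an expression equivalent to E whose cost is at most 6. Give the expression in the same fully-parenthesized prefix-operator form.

((a & a) ^ (~ a))   [cost 6]

(1) ((a & a) ^ 0)  =[xor_false →]=  (a & a)    ⊢ ((a & a) ^ (~ (a ^ (0 & 1))))
(2) (0 & 1)  =[and_true →]=  0    ⊢ ((a & a) ^ (~ (a ^ 0)))
(3) (a ^ 0)  =[xor_false →]=  a    ⊢ cost 6, within 6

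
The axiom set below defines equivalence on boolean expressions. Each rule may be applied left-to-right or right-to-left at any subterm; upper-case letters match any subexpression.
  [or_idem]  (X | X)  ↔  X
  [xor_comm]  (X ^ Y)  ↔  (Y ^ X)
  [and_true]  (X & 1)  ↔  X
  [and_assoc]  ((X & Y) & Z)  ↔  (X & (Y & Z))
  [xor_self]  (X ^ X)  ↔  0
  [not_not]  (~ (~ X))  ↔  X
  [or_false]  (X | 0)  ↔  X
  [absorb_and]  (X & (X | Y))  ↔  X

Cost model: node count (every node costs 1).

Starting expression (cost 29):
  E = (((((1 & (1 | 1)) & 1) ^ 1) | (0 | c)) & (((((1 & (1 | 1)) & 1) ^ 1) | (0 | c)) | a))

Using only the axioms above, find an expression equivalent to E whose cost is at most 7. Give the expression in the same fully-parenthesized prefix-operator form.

((1 ^ 1) | (0 | c))   [cost 7]

step 1: absorb_and (→) rewrites (((((1 & (1 | 1)) & 1) ^ 1) | (0 | c)) & (((((1 & (1 | 1)) & 1) ^ 1) | (0 | c)) | a)) into ((((1 & (1 | 1)) & 1) ^ 1) | (0 | c))
step 2: absorb_and (→) rewrites (1 & (1 | 1)) into 1, now (((1 & 1) ^ 1) | (0 | c))
step 3: and_true (→) rewrites (1 & 1) into 1, reaching cost 7 (bound 7)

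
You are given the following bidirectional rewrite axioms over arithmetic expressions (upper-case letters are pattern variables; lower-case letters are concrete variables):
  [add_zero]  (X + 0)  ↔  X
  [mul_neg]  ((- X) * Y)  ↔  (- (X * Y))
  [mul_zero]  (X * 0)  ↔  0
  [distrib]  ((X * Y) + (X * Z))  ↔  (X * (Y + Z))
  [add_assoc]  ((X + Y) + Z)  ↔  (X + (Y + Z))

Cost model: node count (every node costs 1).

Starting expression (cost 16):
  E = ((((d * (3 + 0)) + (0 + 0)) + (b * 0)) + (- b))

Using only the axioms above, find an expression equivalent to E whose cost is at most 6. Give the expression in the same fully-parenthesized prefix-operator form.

((d * 3) + (- b))   [cost 6]

1. [add_zero →] (3 + 0)  →  3;  E = ((((d * 3) + (0 + 0)) + (b * 0)) + (- b))
2. [mul_zero →] (b * 0)  →  0;  E = ((((d * 3) + (0 + 0)) + 0) + (- b))
3. [add_zero →] (0 + 0)  →  0;  E = ((((d * 3) + 0) + 0) + (- b))
4. [add_zero →] ((d * 3) + 0)  →  (d * 3);  E = (((d * 3) + 0) + (- b))
5. [add_zero →] ((d * 3) + 0)  →  (d * 3);  cost 6 ≤ 6, done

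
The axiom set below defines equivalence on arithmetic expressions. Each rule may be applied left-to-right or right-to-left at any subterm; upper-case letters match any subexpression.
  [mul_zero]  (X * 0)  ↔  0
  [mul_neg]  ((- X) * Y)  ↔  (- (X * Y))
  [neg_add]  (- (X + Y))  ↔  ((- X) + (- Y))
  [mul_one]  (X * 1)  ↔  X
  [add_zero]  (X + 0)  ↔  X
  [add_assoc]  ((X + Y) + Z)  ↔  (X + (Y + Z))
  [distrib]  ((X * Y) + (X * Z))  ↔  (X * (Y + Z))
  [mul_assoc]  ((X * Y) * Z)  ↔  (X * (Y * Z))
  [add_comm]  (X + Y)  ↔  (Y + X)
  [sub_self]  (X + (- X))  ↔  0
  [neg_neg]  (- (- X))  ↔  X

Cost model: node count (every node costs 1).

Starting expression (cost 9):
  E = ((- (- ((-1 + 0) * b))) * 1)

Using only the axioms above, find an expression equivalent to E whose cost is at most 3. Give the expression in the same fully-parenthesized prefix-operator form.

(-1 * b)   [cost 3]

step 1: mul_one (→) rewrites ((- (- ((-1 + 0) * b))) * 1) into (- (- ((-1 + 0) * b)))
step 2: neg_neg (→) rewrites (- (- ((-1 + 0) * b))) into ((-1 + 0) * b)
step 3: add_zero (→) rewrites (-1 + 0) into -1, reaching cost 3 (bound 3)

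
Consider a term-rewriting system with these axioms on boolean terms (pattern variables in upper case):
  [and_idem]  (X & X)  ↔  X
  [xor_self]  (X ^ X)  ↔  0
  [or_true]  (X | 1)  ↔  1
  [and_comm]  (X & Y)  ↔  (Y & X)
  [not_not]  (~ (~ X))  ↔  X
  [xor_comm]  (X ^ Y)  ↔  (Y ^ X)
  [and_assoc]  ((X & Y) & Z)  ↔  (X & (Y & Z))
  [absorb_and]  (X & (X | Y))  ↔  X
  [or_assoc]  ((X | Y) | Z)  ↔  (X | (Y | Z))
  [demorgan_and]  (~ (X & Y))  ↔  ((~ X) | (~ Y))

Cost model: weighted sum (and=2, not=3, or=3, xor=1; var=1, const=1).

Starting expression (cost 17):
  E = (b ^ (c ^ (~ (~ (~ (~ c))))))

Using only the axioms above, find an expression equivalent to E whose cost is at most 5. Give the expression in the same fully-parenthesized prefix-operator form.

step 1: xor_comm (→) rewrites (b ^ (c ^ (~ (~ (~ (~ c)))))) into ((c ^ (~ (~ (~ (~ c))))) ^ b)
step 2: not_not (→) rewrites (~ (~ c)) into c, now ((c ^ (~ (~ c))) ^ b)
step 3: not_not (→) rewrites (~ (~ c)) into c, reaching cost 5 (bound 5)

((c ^ c) ^ b)   [cost 5]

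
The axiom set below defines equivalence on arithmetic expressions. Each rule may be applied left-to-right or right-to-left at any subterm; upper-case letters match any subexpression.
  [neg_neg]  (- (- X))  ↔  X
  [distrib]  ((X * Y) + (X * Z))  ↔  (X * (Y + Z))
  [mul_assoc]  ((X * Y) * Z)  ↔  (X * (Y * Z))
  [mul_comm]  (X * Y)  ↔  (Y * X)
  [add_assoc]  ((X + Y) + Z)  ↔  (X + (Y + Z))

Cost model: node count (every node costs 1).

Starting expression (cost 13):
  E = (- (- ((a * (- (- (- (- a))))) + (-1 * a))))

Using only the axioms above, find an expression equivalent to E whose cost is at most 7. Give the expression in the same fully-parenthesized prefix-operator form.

(1) (- (- a))  =[neg_neg →]=  a    ⊢ (- (- ((a * (- (- a))) + (-1 * a))))
(2) (- (- a))  =[neg_neg →]=  a    ⊢ (- (- ((a * a) + (-1 * a))))
(3) (- (- ((a * a) + (-1 * a))))  =[neg_neg →]=  ((a * a) + (-1 * a))    ⊢ cost 7, within 7

((a * a) + (-1 * a))   [cost 7]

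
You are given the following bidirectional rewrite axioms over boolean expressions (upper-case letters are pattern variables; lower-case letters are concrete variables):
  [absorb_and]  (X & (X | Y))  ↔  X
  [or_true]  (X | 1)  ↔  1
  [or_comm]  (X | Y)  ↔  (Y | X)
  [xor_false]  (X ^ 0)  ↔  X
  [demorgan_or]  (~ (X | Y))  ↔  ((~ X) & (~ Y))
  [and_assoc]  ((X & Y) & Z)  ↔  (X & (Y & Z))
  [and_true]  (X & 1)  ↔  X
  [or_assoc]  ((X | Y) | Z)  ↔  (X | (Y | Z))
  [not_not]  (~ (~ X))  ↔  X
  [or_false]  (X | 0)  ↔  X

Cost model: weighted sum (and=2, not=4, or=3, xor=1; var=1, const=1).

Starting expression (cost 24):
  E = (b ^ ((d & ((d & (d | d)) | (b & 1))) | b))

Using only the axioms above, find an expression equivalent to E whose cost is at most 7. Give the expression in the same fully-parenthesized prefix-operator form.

(b ^ (d | b))   [cost 7]

1. [absorb_and →] (d & (d | d))  →  d;  E = (b ^ ((d & (d | (b & 1))) | b))
2. [and_true →] (b & 1)  →  b;  E = (b ^ ((d & (d | b)) | b))
3. [absorb_and →] (d & (d | b))  →  d;  cost 7 ≤ 7, done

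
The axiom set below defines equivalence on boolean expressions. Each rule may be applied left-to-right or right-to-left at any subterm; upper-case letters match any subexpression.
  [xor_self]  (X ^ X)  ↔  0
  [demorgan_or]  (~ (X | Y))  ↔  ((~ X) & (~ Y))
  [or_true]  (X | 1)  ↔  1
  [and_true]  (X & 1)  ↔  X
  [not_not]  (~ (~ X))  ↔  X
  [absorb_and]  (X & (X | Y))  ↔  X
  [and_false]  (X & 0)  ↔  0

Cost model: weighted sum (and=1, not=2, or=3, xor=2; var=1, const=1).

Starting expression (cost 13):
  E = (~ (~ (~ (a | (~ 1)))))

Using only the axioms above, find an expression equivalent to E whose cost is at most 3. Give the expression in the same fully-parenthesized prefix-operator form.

(~ a)   [cost 3]

1. [not_not →] (~ (~ (a | (~ 1))))  →  (a | (~ 1));  E = (~ (a | (~ 1)))
2. [demorgan_or →] (~ (a | (~ 1)))  →  ((~ a) & (~ (~ 1)))
3. [not_not →] (~ (~ 1))  →  1;  E = ((~ a) & 1)
4. [and_true →] ((~ a) & 1)  →  (~ a);  cost 3 ≤ 3, done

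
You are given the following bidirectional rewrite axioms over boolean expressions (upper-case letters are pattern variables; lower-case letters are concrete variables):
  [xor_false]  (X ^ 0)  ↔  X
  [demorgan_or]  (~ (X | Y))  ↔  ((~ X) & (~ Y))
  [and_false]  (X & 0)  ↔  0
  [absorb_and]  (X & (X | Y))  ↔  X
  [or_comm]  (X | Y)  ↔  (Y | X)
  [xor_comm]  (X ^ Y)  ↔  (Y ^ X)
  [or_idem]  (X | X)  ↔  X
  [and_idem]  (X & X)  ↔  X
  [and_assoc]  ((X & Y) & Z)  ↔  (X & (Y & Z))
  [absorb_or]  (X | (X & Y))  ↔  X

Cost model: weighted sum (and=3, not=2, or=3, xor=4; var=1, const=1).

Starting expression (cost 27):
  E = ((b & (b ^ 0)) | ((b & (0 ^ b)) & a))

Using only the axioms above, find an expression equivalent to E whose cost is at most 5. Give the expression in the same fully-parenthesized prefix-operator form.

1. [xor_comm →] (0 ^ b)  →  (b ^ 0);  E = ((b & (b ^ 0)) | ((b & (b ^ 0)) & a))
2. [absorb_or →] ((b & (b ^ 0)) | ((b & (b ^ 0)) & a))  →  (b & (b ^ 0))
3. [xor_false →] (b ^ 0)  →  b;  cost 5 ≤ 5, done

(b & b)   [cost 5]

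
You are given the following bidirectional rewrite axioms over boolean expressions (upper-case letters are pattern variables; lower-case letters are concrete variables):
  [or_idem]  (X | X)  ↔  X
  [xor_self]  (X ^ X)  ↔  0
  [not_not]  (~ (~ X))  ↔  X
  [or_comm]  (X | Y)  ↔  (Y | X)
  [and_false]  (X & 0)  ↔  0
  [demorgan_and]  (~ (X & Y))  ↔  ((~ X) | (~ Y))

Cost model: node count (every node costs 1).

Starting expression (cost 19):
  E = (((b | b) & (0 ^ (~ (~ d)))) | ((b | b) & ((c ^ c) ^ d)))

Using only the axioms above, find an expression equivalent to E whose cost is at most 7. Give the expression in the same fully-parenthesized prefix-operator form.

step 1: xor_self (→) rewrites (c ^ c) into 0, now (((b | b) & (0 ^ (~ (~ d)))) | ((b | b) & (0 ^ d)))
step 2: not_not (→) rewrites (~ (~ d)) into d, now (((b | b) & (0 ^ d)) | ((b | b) & (0 ^ d)))
step 3: or_idem (→) rewrites (((b | b) & (0 ^ d)) | ((b | b) & (0 ^ d))) into ((b | b) & (0 ^ d)), reaching cost 7 (bound 7)

((b | b) & (0 ^ d))   [cost 7]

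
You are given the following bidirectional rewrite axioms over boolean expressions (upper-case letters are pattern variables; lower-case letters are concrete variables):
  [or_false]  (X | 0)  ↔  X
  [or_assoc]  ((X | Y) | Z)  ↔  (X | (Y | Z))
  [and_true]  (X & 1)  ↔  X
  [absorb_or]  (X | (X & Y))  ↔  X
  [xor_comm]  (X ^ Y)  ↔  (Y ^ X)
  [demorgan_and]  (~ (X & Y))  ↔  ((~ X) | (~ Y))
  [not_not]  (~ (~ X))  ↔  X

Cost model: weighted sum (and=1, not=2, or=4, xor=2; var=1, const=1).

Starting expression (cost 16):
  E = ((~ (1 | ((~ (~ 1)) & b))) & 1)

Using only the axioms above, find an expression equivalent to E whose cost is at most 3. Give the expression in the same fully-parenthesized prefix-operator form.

(~ 1)   [cost 3]

1. [not_not →] (~ (~ 1))  →  1;  E = ((~ (1 | (1 & b))) & 1)
2. [and_true →] ((~ (1 | (1 & b))) & 1)  →  (~ (1 | (1 & b)))
3. [absorb_or →] (1 | (1 & b))  →  1;  cost 3 ≤ 3, done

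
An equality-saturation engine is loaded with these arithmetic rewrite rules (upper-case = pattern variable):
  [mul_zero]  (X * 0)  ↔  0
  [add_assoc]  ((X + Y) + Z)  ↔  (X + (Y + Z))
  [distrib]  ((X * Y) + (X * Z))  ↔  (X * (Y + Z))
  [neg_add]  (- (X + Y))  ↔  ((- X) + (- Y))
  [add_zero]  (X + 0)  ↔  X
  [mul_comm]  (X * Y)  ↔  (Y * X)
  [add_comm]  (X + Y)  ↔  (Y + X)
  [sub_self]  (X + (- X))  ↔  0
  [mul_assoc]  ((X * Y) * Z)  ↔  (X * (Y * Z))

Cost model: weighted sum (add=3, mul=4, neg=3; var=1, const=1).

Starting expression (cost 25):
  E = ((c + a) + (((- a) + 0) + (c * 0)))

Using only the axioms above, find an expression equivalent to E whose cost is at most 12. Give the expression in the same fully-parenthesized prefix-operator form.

step 1: mul_zero (→) rewrites (c * 0) into 0, now ((c + a) + (((- a) + 0) + 0))
step 2: add_zero (→) rewrites (((- a) + 0) + 0) into ((- a) + 0), now ((c + a) + ((- a) + 0))
step 3: add_zero (→) rewrites ((- a) + 0) into (- a), reaching cost 12 (bound 12)

((c + a) + (- a))   [cost 12]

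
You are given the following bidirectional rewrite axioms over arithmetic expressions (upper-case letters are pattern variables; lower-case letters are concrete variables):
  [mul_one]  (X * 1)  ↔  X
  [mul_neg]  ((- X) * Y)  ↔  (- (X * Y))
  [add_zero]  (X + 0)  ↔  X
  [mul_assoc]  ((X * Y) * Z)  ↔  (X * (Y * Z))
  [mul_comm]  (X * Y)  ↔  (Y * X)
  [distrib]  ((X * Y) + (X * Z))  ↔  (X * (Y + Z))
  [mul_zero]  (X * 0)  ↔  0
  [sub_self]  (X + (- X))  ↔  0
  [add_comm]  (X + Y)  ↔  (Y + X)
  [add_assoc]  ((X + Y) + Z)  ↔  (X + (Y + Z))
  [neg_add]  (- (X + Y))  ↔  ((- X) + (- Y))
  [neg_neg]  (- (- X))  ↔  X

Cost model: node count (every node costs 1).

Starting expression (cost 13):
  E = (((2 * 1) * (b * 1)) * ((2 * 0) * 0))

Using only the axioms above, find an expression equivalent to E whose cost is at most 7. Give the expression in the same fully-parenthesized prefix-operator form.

((2 * b) * (0 * 0))   [cost 7]

(1) (2 * 0)  =[mul_zero →]=  0    ⊢ (((2 * 1) * (b * 1)) * (0 * 0))
(2) (b * 1)  =[mul_one →]=  b    ⊢ (((2 * 1) * b) * (0 * 0))
(3) (2 * 1)  =[mul_one →]=  2    ⊢ cost 7, within 7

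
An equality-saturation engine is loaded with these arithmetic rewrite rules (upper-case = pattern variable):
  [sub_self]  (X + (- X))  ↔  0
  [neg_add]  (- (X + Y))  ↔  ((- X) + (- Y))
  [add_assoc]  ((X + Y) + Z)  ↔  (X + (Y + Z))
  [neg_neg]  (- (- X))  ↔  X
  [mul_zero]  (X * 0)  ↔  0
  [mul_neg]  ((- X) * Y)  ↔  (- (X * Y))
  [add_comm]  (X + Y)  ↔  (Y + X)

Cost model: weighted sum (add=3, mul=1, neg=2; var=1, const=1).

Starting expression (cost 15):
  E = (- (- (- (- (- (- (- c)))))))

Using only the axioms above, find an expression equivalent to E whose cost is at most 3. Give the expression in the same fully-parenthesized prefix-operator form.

(- c)   [cost 3]

(1) (- (- (- (- (- (- (- c)))))))  =[neg_neg →]=  (- (- (- (- (- c)))))
(2) (- (- (- (- c))))  =[neg_neg →]=  (- (- c))    ⊢ (- (- (- c)))
(3) (- (- c))  =[neg_neg →]=  c    ⊢ cost 3, within 3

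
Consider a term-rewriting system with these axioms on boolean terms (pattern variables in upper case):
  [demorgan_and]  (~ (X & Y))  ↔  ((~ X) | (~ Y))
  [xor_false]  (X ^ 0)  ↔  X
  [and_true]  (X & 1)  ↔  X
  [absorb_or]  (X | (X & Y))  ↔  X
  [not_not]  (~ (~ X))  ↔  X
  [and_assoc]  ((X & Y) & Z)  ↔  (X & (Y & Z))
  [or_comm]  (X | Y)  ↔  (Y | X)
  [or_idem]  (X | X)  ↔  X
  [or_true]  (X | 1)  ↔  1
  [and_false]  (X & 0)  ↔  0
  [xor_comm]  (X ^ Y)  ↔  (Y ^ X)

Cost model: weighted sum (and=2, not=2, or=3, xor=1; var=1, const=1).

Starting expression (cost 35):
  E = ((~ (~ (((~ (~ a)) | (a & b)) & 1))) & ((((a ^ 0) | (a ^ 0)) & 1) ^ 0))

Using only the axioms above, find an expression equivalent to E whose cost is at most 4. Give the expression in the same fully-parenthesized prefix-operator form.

(1) (~ (~ (((~ (~ a)) | (a & b)) & 1)))  =[not_not →]=  (((~ (~ a)) | (a & b)) & 1)    ⊢ ((((~ (~ a)) | (a & b)) & 1) & ((((a ^ 0) | (a ^ 0)) & 1) ^ 0))
(2) (((~ (~ a)) | (a & b)) & 1)  =[and_true →]=  ((~ (~ a)) | (a & b))    ⊢ (((~ (~ a)) | (a & b)) & ((((a ^ 0) | (a ^ 0)) & 1) ^ 0))
(3) (~ (~ a))  =[not_not →]=  a    ⊢ ((a | (a & b)) & ((((a ^ 0) | (a ^ 0)) & 1) ^ 0))
(4) ((((a ^ 0) | (a ^ 0)) & 1) ^ 0)  =[xor_false →]=  (((a ^ 0) | (a ^ 0)) & 1)    ⊢ ((a | (a & b)) & (((a ^ 0) | (a ^ 0)) & 1))
(5) (((a ^ 0) | (a ^ 0)) & 1)  =[and_true →]=  ((a ^ 0) | (a ^ 0))    ⊢ ((a | (a & b)) & ((a ^ 0) | (a ^ 0)))
(6) ((a ^ 0) | (a ^ 0))  =[or_idem →]=  (a ^ 0)    ⊢ ((a | (a & b)) & (a ^ 0))
(7) (a ^ 0)  =[xor_false →]=  a    ⊢ ((a | (a & b)) & a)
(8) (a | (a & b))  =[absorb_or →]=  a    ⊢ cost 4, within 4

(a & a)   [cost 4]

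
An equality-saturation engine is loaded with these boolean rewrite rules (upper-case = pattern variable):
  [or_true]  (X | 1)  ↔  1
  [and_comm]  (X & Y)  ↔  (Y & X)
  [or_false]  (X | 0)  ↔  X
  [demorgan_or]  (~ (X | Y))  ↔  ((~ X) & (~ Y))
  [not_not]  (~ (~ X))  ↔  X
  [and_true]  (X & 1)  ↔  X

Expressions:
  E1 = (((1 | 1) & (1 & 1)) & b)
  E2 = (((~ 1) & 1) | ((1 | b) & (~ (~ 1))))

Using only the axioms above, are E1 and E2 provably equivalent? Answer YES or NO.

NO

All listed rules preserve value, hence provable equivalence implies equal values everywhere; look for a separating assignment.
b=0 gives E1 ↦ 0, E2 ↦ 1; values differ ⇒ not provably equivalent.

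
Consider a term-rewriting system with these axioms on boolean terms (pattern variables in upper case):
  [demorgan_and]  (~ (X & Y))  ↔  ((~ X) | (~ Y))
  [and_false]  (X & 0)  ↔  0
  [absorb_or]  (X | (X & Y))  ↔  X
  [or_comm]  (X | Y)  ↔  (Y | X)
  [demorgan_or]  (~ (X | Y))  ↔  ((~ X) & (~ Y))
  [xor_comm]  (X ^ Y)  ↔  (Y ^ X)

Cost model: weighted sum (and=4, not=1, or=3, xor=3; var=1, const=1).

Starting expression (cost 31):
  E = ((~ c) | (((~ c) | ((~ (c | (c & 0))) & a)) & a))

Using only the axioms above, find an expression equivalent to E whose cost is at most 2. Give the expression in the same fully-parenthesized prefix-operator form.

(1) (c | (c & 0))  =[absorb_or →]=  c    ⊢ ((~ c) | (((~ c) | ((~ c) & a)) & a))
(2) ((~ c) | ((~ c) & a))  =[absorb_or →]=  (~ c)    ⊢ ((~ c) | ((~ c) & a))
(3) ((~ c) | ((~ c) & a))  =[absorb_or →]=  (~ c)    ⊢ cost 2, within 2

(~ c)   [cost 2]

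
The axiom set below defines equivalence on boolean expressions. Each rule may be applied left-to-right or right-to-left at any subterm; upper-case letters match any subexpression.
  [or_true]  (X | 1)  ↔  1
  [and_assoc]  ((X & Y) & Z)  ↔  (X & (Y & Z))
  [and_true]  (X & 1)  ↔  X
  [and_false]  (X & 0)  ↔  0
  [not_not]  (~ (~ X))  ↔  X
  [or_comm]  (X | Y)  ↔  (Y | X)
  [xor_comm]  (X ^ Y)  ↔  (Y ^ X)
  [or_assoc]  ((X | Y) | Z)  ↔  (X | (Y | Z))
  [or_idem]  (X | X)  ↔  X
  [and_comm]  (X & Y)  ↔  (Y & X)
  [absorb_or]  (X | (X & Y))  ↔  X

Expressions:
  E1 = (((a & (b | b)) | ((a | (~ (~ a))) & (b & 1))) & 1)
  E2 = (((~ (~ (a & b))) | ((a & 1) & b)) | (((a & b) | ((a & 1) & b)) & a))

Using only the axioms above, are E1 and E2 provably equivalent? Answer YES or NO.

YES

1. [not_not →] (~ (~ a))  →  a;  E1 = (((a & (b | b)) | ((a | a) & (b & 1))) & 1)
2. [and_true →] (((a & (b | b)) | ((a | a) & (b & 1))) & 1)  →  ((a & (b | b)) | ((a | a) & (b & 1)))
3. [and_true →] (b & 1)  →  b;  E1 = ((a & (b | b)) | ((a | a) & b))
4. [or_idem →] (b | b)  →  b;  E1 = ((a & b) | ((a | a) & b))
5. [or_idem →] (a | a)  →  a;  E1 = ((a & b) | (a & b))
6. [and_true ←] a  →  (a & 1);  E1 = ((a & b) | ((a & 1) & b))
7. [absorb_or ←] ((a & b) | ((a & 1) & b))  →  (((a & b) | ((a & 1) & b)) | (((a & b) | ((a & 1) & b)) & a))
8. [not_not ←] (a & b)  →  (~ (~ (a & b)));  this is E2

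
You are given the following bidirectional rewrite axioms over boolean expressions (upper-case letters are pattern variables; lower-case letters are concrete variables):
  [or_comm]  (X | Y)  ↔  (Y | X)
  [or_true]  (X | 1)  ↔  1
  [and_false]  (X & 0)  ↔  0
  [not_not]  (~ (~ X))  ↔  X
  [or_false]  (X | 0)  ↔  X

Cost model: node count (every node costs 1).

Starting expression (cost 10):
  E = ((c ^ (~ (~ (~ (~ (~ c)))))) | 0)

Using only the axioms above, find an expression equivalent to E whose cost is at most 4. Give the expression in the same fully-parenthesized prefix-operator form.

1. [not_not →] (~ (~ (~ c)))  →  (~ c);  E = ((c ^ (~ (~ (~ c)))) | 0)
2. [not_not →] (~ (~ (~ c)))  →  (~ c);  E = ((c ^ (~ c)) | 0)
3. [or_false →] ((c ^ (~ c)) | 0)  →  (c ^ (~ c));  cost 4 ≤ 4, done

(c ^ (~ c))   [cost 4]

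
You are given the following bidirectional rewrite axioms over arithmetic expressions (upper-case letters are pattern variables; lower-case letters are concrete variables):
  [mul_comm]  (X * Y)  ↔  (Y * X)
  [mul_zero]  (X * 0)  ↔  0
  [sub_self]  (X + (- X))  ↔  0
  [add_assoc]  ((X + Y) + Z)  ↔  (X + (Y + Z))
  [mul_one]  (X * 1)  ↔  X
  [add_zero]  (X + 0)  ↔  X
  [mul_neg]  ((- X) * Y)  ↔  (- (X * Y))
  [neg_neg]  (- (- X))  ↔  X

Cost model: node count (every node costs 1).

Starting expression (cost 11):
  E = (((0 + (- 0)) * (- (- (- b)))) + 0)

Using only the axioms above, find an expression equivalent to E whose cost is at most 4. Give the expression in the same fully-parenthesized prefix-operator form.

step 1: add_zero (→) rewrites (((0 + (- 0)) * (- (- (- b)))) + 0) into ((0 + (- 0)) * (- (- (- b))))
step 2: sub_self (→) rewrites (0 + (- 0)) into 0, now (0 * (- (- (- b))))
step 3: neg_neg (→) rewrites (- (- b)) into b, reaching cost 4 (bound 4)

(0 * (- b))   [cost 4]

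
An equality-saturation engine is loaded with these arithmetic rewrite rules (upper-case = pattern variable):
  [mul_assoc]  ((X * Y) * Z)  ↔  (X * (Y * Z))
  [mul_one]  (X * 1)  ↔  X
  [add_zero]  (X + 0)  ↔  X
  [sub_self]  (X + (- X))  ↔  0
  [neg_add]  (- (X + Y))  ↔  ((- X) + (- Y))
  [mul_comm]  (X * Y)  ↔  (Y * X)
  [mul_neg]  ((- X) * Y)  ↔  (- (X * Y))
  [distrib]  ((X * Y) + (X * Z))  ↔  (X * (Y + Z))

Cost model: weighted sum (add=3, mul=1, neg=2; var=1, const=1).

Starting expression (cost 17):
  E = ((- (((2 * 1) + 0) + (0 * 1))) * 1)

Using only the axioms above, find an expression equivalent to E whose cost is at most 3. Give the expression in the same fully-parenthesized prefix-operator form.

(- 2)   [cost 3]

1. [mul_one →] (2 * 1)  →  2;  E = ((- ((2 + 0) + (0 * 1))) * 1)
2. [add_zero →] (2 + 0)  →  2;  E = ((- (2 + (0 * 1))) * 1)
3. [mul_one →] ((- (2 + (0 * 1))) * 1)  →  (- (2 + (0 * 1)))
4. [mul_one →] (0 * 1)  →  0;  E = (- (2 + 0))
5. [add_zero →] (2 + 0)  →  2;  cost 3 ≤ 3, done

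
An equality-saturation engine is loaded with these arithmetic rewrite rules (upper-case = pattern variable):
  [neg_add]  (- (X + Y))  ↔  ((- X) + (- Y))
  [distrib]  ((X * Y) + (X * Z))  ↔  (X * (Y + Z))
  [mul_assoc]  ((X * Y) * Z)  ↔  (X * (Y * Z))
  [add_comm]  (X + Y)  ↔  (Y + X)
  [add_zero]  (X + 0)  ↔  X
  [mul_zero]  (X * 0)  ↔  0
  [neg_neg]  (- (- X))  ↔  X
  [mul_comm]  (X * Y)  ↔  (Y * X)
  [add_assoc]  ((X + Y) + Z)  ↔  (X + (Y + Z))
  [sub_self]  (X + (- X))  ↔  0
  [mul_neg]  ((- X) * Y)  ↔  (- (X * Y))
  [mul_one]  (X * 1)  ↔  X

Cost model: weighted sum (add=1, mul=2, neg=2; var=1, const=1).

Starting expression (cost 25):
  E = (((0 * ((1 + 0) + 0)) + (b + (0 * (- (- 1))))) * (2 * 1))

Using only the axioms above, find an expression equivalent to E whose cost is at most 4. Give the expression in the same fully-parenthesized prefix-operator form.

1. [neg_neg →] (- (- 1))  →  1;  E = (((0 * ((1 + 0) + 0)) + (b + (0 * 1))) * (2 * 1))
2. [add_zero →] (1 + 0)  →  1;  E = (((0 * (1 + 0)) + (b + (0 * 1))) * (2 * 1))
3. [mul_one →] (0 * 1)  →  0;  E = (((0 * (1 + 0)) + (b + 0)) * (2 * 1))
4. [add_zero →] (1 + 0)  →  1;  E = (((0 * 1) + (b + 0)) * (2 * 1))
5. [add_zero →] (b + 0)  →  b;  E = (((0 * 1) + b) * (2 * 1))
6. [add_comm →] ((0 * 1) + b)  →  (b + (0 * 1));  E = ((b + (0 * 1)) * (2 * 1))
7. [mul_one →] (0 * 1)  →  0;  E = ((b + 0) * (2 * 1))
8. [mul_one →] (2 * 1)  →  2;  E = ((b + 0) * 2)
9. [add_zero →] (b + 0)  →  b;  cost 4 ≤ 4, done

(b * 2)   [cost 4]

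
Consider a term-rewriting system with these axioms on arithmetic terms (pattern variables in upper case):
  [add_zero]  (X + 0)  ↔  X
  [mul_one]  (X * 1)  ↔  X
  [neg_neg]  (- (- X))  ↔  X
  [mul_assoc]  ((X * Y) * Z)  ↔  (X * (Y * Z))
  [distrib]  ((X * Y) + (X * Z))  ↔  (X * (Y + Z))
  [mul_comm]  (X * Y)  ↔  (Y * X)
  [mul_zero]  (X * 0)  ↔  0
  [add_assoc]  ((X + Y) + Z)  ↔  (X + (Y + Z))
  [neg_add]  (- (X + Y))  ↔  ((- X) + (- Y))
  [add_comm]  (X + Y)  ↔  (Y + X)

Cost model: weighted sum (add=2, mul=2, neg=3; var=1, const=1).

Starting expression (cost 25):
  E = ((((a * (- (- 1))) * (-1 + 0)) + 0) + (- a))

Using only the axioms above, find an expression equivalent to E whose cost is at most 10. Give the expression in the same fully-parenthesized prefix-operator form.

(1) (- (- 1))  =[neg_neg →]=  1    ⊢ ((((a * 1) * (-1 + 0)) + 0) + (- a))
(2) (a * 1)  =[mul_one →]=  a    ⊢ (((a * (-1 + 0)) + 0) + (- a))
(3) ((a * (-1 + 0)) + 0)  =[add_zero →]=  (a * (-1 + 0))    ⊢ ((a * (-1 + 0)) + (- a))
(4) (-1 + 0)  =[add_zero →]=  -1    ⊢ cost 10, within 10

((a * -1) + (- a))   [cost 10]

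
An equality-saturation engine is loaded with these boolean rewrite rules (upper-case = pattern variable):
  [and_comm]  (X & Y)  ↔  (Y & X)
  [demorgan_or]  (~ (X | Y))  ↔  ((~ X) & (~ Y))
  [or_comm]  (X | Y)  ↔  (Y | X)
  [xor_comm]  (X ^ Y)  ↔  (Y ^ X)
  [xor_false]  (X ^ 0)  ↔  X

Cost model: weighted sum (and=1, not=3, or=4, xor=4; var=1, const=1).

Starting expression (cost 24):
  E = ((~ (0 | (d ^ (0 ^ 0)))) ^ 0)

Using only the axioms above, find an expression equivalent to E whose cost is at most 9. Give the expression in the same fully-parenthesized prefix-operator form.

(1) (0 ^ 0)  =[xor_false →]=  0    ⊢ ((~ (0 | (d ^ 0))) ^ 0)
(2) ((~ (0 | (d ^ 0))) ^ 0)  =[xor_false →]=  (~ (0 | (d ^ 0)))
(3) (d ^ 0)  =[xor_false →]=  d    ⊢ cost 9, within 9

(~ (0 | d))   [cost 9]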